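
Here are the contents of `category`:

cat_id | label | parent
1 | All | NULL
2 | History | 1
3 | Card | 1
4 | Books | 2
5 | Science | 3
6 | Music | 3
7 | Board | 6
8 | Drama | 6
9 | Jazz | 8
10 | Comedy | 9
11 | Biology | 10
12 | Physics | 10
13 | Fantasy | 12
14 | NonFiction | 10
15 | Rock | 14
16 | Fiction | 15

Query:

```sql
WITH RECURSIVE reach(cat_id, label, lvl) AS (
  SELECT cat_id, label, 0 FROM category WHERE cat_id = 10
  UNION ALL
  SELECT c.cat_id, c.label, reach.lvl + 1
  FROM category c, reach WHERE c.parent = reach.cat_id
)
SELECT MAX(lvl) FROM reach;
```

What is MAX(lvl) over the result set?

3

Base: cat_id=10 (Comedy) at lvl 0.
Iteration 1: rows with parent in {10} -> Biology (id 11, lvl 1), Physics (id 12, lvl 1), NonFiction (id 14, lvl 1).
Iteration 2: rows with parent in {11,12,14} -> Fantasy (id 13, lvl 2), Rock (id 15, lvl 2).
Iteration 3: rows with parent in {13,15} -> Fiction (id 16, lvl 3).
Iteration 4: no rows with parent in {16}; recursion stops.
lvl values: 0, 1, 1, 1, 2, 2, 3; the maximum is 3.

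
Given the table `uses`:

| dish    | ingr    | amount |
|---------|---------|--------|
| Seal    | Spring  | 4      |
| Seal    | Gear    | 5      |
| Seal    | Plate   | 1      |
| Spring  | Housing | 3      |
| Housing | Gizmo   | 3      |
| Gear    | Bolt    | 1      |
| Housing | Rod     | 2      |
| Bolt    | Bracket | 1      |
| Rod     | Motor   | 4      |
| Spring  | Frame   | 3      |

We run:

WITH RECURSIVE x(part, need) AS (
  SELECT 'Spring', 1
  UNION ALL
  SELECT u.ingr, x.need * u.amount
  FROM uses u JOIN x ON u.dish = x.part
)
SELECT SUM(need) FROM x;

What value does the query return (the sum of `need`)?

46

Base: (Spring, need=1).
Iteration 1: components of {Spring} -> Frame = 1*3 = 3, Housing = 1*3 = 3.
Iteration 2: components of {Frame,Housing} -> Gizmo = 3*3 = 9, Rod = 3*2 = 6.
Iteration 3: components of {Gizmo,Rod} -> Motor = 6*4 = 24.
Iteration 4: no further components; recursion stops.
SUM(need) = 1 + 3 + 3 + 9 + 6 + 24 = 46.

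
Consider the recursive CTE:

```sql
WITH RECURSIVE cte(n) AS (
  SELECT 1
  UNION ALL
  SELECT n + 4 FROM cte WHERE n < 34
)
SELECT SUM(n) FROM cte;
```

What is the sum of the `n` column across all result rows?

190

Base: n=1.
Iteration 1: 1 < 34 holds -> n = 1 + 4 = 5.
Iteration 2: 5 < 34 holds -> n = 5 + 4 = 9.
Iteration 3: 9 < 34 holds -> n = 9 + 4 = 13.
Iteration 4: 13 < 34 holds -> n = 13 + 4 = 17.
Iteration 5: 17 < 34 holds -> n = 17 + 4 = 21.
Iteration 6: 21 < 34 holds -> n = 21 + 4 = 25.
Iteration 7: 25 < 34 holds -> n = 25 + 4 = 29.
Iteration 8: 29 < 34 holds -> n = 29 + 4 = 33.
Iteration 9: 33 < 34 holds -> n = 33 + 4 = 37.
Iteration 10: 37 < 34 fails; recursion stops.
SUM(n) = 1 + 5 + 9 + 13 + 17 + 21 + 25 + 29 + 33 + 37 = 190.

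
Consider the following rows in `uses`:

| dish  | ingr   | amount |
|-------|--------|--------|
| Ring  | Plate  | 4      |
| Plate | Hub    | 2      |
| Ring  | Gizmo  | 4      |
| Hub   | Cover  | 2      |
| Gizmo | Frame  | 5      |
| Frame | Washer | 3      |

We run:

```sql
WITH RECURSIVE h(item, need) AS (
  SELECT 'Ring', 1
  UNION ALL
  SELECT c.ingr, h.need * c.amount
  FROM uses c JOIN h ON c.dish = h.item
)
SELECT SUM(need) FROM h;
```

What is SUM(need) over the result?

Base: (Ring, need=1).
Iteration 1: components of {Ring} -> Gizmo = 1*4 = 4, Plate = 1*4 = 4.
Iteration 2: components of {Gizmo,Plate} -> Frame = 4*5 = 20, Hub = 4*2 = 8.
Iteration 3: components of {Frame,Hub} -> Cover = 8*2 = 16, Washer = 20*3 = 60.
Iteration 4: no further components; recursion stops.
SUM(need) = 1 + 4 + 4 + 8 + 20 + 16 + 60 = 113.

113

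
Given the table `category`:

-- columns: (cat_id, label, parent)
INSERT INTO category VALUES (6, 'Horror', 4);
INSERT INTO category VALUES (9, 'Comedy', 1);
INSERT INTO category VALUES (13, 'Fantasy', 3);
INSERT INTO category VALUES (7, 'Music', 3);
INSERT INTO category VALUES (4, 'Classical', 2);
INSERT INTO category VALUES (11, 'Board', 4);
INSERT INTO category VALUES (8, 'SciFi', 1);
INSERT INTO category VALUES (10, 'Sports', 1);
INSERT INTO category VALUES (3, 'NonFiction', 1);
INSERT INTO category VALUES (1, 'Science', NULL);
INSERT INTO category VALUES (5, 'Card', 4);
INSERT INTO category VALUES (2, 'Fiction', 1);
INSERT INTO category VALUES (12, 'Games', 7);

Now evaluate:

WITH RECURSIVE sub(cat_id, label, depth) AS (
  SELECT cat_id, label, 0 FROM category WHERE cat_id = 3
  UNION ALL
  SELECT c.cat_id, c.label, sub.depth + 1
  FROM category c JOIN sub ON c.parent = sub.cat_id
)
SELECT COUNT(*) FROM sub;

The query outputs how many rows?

4

Base: cat_id=3 (NonFiction) at depth 0.
Iteration 1: rows with parent in {3} -> Music (id 7, depth 1), Fantasy (id 13, depth 1).
Iteration 2: rows with parent in {7,13} -> Games (id 12, depth 2).
Iteration 3: no rows with parent in {12}; recursion stops.
Total rows emitted: 4.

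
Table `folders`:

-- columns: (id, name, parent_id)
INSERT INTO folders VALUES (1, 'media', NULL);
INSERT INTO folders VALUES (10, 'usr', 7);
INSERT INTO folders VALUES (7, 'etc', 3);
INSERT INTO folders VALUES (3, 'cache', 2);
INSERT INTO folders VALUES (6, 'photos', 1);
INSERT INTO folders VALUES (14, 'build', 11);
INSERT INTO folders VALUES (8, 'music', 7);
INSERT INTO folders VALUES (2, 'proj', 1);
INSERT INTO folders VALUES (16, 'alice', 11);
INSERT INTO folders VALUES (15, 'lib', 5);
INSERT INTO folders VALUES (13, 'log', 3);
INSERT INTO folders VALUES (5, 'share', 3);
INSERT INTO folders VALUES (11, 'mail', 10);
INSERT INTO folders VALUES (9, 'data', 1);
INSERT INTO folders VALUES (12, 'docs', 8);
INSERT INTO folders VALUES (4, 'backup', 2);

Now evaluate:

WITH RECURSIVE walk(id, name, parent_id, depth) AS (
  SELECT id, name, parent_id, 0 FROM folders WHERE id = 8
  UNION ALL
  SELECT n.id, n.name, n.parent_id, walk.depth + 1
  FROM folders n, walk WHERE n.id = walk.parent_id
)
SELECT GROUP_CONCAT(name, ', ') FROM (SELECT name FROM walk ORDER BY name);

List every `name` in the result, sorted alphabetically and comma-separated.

Base: id=8 (music), parent_id=7, depth 0.
Iteration 1: join on id=7 -> etc (id 7, parent_id=3, depth 1).
Iteration 2: join on id=3 -> cache (id 3, parent_id=2, depth 2).
Iteration 3: join on id=2 -> proj (id 2, parent_id=1, depth 3).
Iteration 4: join on id=1 -> media (id 1, parent_id=NULL, depth 4).
Iteration 5: parent_id is NULL; no match; recursion stops.

cache, etc, media, music, proj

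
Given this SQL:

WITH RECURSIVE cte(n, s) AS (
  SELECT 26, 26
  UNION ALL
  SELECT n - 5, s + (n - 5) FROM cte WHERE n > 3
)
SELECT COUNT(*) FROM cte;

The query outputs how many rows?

6

Base: n=26, s=26.
Iteration 1: 26 > 3 holds -> n = 26 - 5 = 21, s = 26 + 21 = 47.
Iteration 2: 21 > 3 holds -> n = 21 - 5 = 16, s = 47 + 16 = 63.
Iteration 3: 16 > 3 holds -> n = 16 - 5 = 11, s = 63 + 11 = 74.
Iteration 4: 11 > 3 holds -> n = 11 - 5 = 6, s = 74 + 6 = 80.
Iteration 5: 6 > 3 holds -> n = 6 - 5 = 1, s = 80 + 1 = 81.
Iteration 6: 1 > 3 fails; recursion stops.
Total rows emitted: 6.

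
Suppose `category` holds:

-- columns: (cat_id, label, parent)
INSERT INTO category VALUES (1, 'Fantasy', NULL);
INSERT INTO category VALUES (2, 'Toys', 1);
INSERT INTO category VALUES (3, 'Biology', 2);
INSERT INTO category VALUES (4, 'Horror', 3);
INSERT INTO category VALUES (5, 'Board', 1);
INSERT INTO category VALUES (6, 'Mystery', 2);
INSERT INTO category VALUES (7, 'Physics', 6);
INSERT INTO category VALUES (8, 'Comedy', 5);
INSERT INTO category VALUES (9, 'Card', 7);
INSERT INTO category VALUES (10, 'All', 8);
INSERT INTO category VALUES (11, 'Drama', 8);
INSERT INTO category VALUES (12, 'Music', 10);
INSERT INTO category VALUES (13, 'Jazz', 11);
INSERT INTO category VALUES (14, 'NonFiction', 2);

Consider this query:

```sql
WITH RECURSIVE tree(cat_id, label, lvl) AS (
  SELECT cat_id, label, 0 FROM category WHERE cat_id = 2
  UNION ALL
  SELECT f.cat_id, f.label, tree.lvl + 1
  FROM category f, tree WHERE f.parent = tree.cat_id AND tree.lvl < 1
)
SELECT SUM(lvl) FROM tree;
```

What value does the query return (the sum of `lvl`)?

3

Base: cat_id=2 (Toys) at lvl 0.
Iteration 1: rows with parent in {2} -> Biology (id 3, lvl 1), Mystery (id 6, lvl 1), NonFiction (id 14, lvl 1).
Iteration 2: lvl < 1 fails for all current rows; recursion stops.
SUM(lvl) = 0 + 1 + 1 + 1 = 3.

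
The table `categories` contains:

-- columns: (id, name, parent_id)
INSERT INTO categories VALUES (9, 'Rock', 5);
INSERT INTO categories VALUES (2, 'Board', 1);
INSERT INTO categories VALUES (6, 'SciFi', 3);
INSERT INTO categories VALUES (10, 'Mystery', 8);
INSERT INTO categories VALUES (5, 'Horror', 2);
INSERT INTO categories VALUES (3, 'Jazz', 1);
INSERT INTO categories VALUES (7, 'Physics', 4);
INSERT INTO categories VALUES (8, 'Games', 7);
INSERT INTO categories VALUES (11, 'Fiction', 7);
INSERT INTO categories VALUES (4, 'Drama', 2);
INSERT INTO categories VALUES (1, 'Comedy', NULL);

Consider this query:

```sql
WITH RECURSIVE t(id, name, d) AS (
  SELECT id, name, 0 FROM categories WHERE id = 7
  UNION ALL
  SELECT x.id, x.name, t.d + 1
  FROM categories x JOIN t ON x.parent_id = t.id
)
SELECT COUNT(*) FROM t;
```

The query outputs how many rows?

4

Base: id=7 (Physics) at d 0.
Iteration 1: rows with parent_id in {7} -> Games (id 8, d 1), Fiction (id 11, d 1).
Iteration 2: rows with parent_id in {8,11} -> Mystery (id 10, d 2).
Iteration 3: no rows with parent_id in {10}; recursion stops.
Total rows emitted: 4.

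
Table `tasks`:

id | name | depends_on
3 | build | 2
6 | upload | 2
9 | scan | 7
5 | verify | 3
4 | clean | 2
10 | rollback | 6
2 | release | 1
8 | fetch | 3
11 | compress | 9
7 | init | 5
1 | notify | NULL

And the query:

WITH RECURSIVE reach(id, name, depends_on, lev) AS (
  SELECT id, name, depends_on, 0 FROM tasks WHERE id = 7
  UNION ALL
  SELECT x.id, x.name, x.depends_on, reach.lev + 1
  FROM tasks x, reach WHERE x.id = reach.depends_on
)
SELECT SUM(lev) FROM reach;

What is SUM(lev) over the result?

10

Base: id=7 (init), depends_on=5, lev 0.
Iteration 1: join on id=5 -> verify (id 5, depends_on=3, lev 1).
Iteration 2: join on id=3 -> build (id 3, depends_on=2, lev 2).
Iteration 3: join on id=2 -> release (id 2, depends_on=1, lev 3).
Iteration 4: join on id=1 -> notify (id 1, depends_on=NULL, lev 4).
Iteration 5: depends_on is NULL; no match; recursion stops.
SUM(lev) = 0 + 1 + 2 + 3 + 4 = 10.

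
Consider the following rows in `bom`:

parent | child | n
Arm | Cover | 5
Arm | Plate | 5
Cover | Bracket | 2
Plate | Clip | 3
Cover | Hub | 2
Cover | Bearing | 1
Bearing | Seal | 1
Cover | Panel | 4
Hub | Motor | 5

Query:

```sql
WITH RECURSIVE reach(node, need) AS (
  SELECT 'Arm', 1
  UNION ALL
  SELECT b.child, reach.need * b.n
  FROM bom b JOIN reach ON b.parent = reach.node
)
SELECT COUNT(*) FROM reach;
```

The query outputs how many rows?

10

Base: (Arm, need=1).
Iteration 1: components of {Arm} -> Cover = 1*5 = 5, Plate = 1*5 = 5.
Iteration 2: components of {Cover,Plate} -> Bearing = 5*1 = 5, Bracket = 5*2 = 10, Clip = 5*3 = 15, Hub = 5*2 = 10, Panel = 5*4 = 20.
Iteration 3: components of {Bearing,Bracket,Clip,Hub,Panel} -> Motor = 10*5 = 50, Seal = 5*1 = 5.
Iteration 4: no further components; recursion stops.
Total rows emitted: 10.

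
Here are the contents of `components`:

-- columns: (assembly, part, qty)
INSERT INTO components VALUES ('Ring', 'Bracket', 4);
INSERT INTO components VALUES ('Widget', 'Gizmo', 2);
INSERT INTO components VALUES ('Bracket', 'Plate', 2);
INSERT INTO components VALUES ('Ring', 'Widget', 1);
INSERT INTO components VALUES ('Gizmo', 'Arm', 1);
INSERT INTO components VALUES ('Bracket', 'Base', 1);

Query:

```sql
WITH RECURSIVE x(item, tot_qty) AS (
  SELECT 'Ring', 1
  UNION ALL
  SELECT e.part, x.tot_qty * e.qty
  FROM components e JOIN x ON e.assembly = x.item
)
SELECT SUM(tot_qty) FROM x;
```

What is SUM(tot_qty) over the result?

Base: (Ring, tot_qty=1).
Iteration 1: components of {Ring} -> Bracket = 1*4 = 4, Widget = 1*1 = 1.
Iteration 2: components of {Bracket,Widget} -> Base = 4*1 = 4, Gizmo = 1*2 = 2, Plate = 4*2 = 8.
Iteration 3: components of {Base,Gizmo,Plate} -> Arm = 2*1 = 2.
Iteration 4: no further components; recursion stops.
SUM(tot_qty) = 1 + 1 + 4 + 2 + 8 + 4 + 2 = 22.

22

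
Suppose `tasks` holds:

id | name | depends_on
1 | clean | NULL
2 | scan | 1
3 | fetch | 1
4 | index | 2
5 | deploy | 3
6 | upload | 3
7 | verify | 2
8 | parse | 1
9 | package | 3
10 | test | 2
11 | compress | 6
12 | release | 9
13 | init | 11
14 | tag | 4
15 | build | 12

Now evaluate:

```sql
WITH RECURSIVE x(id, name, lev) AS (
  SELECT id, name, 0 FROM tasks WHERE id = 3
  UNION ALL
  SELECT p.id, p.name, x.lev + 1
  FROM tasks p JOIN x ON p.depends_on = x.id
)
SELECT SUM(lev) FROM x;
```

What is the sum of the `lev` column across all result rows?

Base: id=3 (fetch) at lev 0.
Iteration 1: rows with depends_on in {3} -> deploy (id 5, lev 1), upload (id 6, lev 1), package (id 9, lev 1).
Iteration 2: rows with depends_on in {5,6,9} -> compress (id 11, lev 2), release (id 12, lev 2).
Iteration 3: rows with depends_on in {11,12} -> init (id 13, lev 3), build (id 15, lev 3).
Iteration 4: no rows with depends_on in {13,15}; recursion stops.
SUM(lev) = 0 + 1 + 1 + 1 + 2 + 2 + 3 + 3 = 13.

13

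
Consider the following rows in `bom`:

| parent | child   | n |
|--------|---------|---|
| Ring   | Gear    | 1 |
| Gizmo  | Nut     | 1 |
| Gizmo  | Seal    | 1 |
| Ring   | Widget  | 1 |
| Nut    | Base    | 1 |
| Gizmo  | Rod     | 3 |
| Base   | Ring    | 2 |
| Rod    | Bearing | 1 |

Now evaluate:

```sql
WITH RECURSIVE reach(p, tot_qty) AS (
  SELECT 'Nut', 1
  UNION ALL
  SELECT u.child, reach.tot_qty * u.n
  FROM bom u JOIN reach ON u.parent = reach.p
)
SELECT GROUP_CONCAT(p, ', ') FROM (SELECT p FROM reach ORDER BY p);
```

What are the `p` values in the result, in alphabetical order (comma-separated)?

Base, Gear, Nut, Ring, Widget

Base: (Nut, tot_qty=1).
Iteration 1: components of {Nut} -> Base = 1*1 = 1.
Iteration 2: components of {Base} -> Ring = 1*2 = 2.
Iteration 3: components of {Ring} -> Gear = 2*1 = 2, Widget = 2*1 = 2.
Iteration 4: no further components; recursion stops.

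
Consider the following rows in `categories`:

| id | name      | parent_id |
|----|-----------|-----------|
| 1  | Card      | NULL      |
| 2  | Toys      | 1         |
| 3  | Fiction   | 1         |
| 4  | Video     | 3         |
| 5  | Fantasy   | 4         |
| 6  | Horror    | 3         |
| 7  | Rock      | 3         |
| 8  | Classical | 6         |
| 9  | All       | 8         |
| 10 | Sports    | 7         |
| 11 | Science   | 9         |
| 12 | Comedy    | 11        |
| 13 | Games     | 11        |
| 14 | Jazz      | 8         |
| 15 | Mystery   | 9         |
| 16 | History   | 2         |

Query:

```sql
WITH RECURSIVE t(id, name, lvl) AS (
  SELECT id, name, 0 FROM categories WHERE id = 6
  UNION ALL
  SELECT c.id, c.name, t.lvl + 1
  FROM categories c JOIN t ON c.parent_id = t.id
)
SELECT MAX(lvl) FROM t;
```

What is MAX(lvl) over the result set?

4

Base: id=6 (Horror) at lvl 0.
Iteration 1: rows with parent_id in {6} -> Classical (id 8, lvl 1).
Iteration 2: rows with parent_id in {8} -> All (id 9, lvl 2), Jazz (id 14, lvl 2).
Iteration 3: rows with parent_id in {9,14} -> Science (id 11, lvl 3), Mystery (id 15, lvl 3).
Iteration 4: rows with parent_id in {11,15} -> Comedy (id 12, lvl 4), Games (id 13, lvl 4).
Iteration 5: no rows with parent_id in {12,13}; recursion stops.
lvl values: 0, 1, 2, 2, 3, 3, 4, 4; the maximum is 4.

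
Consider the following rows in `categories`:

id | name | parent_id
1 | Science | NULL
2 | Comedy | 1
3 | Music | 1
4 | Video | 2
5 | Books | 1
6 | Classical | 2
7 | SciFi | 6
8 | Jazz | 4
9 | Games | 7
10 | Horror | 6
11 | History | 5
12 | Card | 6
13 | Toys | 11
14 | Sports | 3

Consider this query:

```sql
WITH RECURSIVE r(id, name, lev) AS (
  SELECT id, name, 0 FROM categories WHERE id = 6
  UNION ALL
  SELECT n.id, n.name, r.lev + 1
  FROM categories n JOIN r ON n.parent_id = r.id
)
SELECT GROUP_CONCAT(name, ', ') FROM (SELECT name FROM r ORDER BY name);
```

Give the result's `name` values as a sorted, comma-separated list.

Card, Classical, Games, Horror, SciFi

Base: id=6 (Classical) at lev 0.
Iteration 1: rows with parent_id in {6} -> SciFi (id 7, lev 1), Horror (id 10, lev 1), Card (id 12, lev 1).
Iteration 2: rows with parent_id in {7,10,12} -> Games (id 9, lev 2).
Iteration 3: no rows with parent_id in {9}; recursion stops.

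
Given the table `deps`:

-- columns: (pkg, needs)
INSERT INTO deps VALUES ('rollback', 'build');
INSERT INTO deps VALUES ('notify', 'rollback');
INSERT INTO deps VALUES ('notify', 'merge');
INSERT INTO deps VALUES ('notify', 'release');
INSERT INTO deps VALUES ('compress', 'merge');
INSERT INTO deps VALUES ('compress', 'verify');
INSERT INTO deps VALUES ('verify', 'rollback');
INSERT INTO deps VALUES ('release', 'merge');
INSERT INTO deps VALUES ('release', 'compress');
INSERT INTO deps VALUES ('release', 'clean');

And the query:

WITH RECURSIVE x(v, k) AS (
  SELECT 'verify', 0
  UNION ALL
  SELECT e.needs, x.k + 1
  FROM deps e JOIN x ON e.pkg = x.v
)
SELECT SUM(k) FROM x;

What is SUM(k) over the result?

3

Base: (verify, k=0).
Iteration 1: edges from {verify} -> (rollback, k=1).
Iteration 2: edges from {rollback} -> (build, k=2).
Iteration 3: no outgoing edges from {build}; recursion stops.
SUM(k) = 0 + 1 + 2 = 3.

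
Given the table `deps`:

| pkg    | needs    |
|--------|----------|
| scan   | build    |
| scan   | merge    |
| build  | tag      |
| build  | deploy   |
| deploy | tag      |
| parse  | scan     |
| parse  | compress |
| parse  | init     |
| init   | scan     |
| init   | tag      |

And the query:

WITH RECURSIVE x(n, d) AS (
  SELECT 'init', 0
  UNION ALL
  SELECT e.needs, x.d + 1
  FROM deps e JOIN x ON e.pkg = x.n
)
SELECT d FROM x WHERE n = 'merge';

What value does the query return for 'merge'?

2

Base: (init, d=0).
Iteration 1: edges from {init} -> (scan, d=1), (tag, d=1).
Iteration 2: edges from {scan,tag} -> (build, d=2), (merge, d=2).
Iteration 3: edges from {build,merge} -> (deploy, d=3), (tag, d=3).
Iteration 4: edges from {deploy,tag} -> (tag, d=4).
Iteration 5: no outgoing edges from {tag}; recursion stops.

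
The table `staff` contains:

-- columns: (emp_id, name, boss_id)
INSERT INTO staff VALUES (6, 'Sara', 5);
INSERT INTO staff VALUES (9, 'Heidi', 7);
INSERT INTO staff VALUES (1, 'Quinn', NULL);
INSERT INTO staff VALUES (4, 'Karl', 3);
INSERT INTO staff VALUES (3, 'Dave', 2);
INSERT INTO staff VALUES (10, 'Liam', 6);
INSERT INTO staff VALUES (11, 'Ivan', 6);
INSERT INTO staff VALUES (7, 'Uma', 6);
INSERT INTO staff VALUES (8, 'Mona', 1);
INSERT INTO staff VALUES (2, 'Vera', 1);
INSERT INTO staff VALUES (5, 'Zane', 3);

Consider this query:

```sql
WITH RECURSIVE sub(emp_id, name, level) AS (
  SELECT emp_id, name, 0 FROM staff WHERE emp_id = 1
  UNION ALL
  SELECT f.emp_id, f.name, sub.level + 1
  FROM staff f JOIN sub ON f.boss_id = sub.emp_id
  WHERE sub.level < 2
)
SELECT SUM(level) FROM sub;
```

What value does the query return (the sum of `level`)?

Base: emp_id=1 (Quinn) at level 0.
Iteration 1: rows with boss_id in {1} -> Vera (id 2, level 1), Mona (id 8, level 1).
Iteration 2: rows with boss_id in {2,8} -> Dave (id 3, level 2).
Iteration 3: level < 2 fails for all current rows; recursion stops.
SUM(level) = 0 + 1 + 1 + 2 = 4.

4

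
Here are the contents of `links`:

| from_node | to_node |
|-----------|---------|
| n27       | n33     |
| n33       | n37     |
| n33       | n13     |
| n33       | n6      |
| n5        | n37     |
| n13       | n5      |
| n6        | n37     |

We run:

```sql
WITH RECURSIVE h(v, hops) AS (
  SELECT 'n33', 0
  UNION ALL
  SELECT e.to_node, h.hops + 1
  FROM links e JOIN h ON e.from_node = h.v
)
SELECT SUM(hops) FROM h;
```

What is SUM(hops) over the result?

Base: (n33, hops=0).
Iteration 1: edges from {n33} -> (n13, hops=1), (n37, hops=1), (n6, hops=1).
Iteration 2: edges from {n13,n37,n6} -> (n37, hops=2), (n5, hops=2).
Iteration 3: edges from {n37,n5} -> (n37, hops=3).
Iteration 4: no outgoing edges from {n37}; recursion stops.
SUM(hops) = 0 + 1 + 1 + 1 + 2 + 2 + 3 = 10.

10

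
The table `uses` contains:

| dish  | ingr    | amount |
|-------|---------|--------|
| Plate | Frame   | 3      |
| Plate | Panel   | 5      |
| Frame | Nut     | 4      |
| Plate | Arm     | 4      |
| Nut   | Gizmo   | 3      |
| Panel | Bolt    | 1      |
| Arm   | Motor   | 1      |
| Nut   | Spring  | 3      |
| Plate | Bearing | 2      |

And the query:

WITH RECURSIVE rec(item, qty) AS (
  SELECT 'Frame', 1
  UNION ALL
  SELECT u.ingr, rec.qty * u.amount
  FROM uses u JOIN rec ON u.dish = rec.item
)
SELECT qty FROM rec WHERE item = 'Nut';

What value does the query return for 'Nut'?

Base: (Frame, qty=1).
Iteration 1: components of {Frame} -> Nut = 1*4 = 4.
Iteration 2: components of {Nut} -> Gizmo = 4*3 = 12, Spring = 4*3 = 12.
Iteration 3: no further components; recursion stops.

4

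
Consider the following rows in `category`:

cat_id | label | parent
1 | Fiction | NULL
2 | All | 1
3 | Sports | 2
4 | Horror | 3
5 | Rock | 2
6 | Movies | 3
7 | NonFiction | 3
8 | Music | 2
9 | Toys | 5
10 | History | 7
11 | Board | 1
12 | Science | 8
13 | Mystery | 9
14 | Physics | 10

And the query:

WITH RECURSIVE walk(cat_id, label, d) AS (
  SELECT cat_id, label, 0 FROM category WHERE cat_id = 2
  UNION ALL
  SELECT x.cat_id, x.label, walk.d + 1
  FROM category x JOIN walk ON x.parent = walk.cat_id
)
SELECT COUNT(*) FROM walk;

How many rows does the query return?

Base: cat_id=2 (All) at d 0.
Iteration 1: rows with parent in {2} -> Sports (id 3, d 1), Rock (id 5, d 1), Music (id 8, d 1).
Iteration 2: rows with parent in {3,5,8} -> Horror (id 4, d 2), Movies (id 6, d 2), NonFiction (id 7, d 2), Toys (id 9, d 2), Science (id 12, d 2).
Iteration 3: rows with parent in {4,6,7,9,12} -> History (id 10, d 3), Mystery (id 13, d 3).
Iteration 4: rows with parent in {10,13} -> Physics (id 14, d 4).
Iteration 5: no rows with parent in {14}; recursion stops.
Total rows emitted: 12.

12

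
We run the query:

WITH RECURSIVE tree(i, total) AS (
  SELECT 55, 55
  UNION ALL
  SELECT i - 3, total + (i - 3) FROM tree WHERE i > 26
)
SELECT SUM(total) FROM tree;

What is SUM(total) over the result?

Base: i=55, total=55.
Iteration 1: 55 > 26 holds -> i = 55 - 3 = 52, total = 55 + 52 = 107.
Iteration 2: 52 > 26 holds -> i = 52 - 3 = 49, total = 107 + 49 = 156.
Iteration 3: 49 > 26 holds -> i = 49 - 3 = 46, total = 156 + 46 = 202.
Iteration 4: 46 > 26 holds -> i = 46 - 3 = 43, total = 202 + 43 = 245.
Iteration 5: 43 > 26 holds -> i = 43 - 3 = 40, total = 245 + 40 = 285.
Iteration 6: 40 > 26 holds -> i = 40 - 3 = 37, total = 285 + 37 = 322.
Iteration 7: 37 > 26 holds -> i = 37 - 3 = 34, total = 322 + 34 = 356.
Iteration 8: 34 > 26 holds -> i = 34 - 3 = 31, total = 356 + 31 = 387.
Iteration 9: 31 > 26 holds -> i = 31 - 3 = 28, total = 387 + 28 = 415.
Iteration 10: 28 > 26 holds -> i = 28 - 3 = 25, total = 415 + 25 = 440.
Iteration 11: 25 > 26 fails; recursion stops.
SUM(total) = 55 + 107 + 156 + 202 + 245 + 285 + 322 + 356 + 387 + 415 + 440 = 2970.

2970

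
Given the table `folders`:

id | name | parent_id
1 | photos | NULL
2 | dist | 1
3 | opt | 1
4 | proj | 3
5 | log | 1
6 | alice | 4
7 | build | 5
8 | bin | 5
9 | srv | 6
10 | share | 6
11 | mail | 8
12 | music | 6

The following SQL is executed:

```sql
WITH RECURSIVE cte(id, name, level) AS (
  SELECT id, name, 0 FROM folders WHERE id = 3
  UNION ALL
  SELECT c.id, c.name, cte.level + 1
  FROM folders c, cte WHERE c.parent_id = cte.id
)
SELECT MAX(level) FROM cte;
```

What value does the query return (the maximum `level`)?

3

Base: id=3 (opt) at level 0.
Iteration 1: rows with parent_id in {3} -> proj (id 4, level 1).
Iteration 2: rows with parent_id in {4} -> alice (id 6, level 2).
Iteration 3: rows with parent_id in {6} -> srv (id 9, level 3), share (id 10, level 3), music (id 12, level 3).
Iteration 4: no rows with parent_id in {9,10,12}; recursion stops.
level values: 0, 1, 2, 3, 3, 3; the maximum is 3.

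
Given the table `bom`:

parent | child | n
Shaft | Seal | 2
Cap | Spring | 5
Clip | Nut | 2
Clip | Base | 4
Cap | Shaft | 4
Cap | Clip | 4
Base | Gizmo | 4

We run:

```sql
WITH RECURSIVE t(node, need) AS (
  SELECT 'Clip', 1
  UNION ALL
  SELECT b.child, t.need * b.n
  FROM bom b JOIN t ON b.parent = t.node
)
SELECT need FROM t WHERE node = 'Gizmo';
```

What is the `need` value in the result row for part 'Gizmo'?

16

Base: (Clip, need=1).
Iteration 1: components of {Clip} -> Base = 1*4 = 4, Nut = 1*2 = 2.
Iteration 2: components of {Base,Nut} -> Gizmo = 4*4 = 16.
Iteration 3: no further components; recursion stops.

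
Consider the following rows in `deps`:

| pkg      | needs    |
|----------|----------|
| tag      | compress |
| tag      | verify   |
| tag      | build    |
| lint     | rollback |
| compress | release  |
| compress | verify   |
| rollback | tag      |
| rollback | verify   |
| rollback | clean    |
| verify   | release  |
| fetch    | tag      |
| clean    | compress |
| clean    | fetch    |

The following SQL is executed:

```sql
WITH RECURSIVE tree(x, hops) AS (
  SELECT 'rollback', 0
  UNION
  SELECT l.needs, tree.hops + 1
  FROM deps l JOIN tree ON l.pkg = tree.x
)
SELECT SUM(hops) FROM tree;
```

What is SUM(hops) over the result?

Base: (rollback, hops=0).
Iteration 1: edges from {rollback} -> (clean, hops=1), (tag, hops=1), (verify, hops=1).
Iteration 2: edges from {clean,tag,verify} -> (build, hops=2), (compress, hops=2), (fetch, hops=2), (release, hops=2), (verify, hops=2). [UNION drops 1 duplicate row(s)]
Iteration 3: edges from {build,compress,fetch,release,verify} -> (release, hops=3), (tag, hops=3), (verify, hops=3). [UNION drops 1 duplicate row(s)]
Iteration 4: edges from {release,tag,verify} -> (build, hops=4), (compress, hops=4), (release, hops=4), (verify, hops=4).
Iteration 5: edges from {build,compress,release,verify} -> (release, hops=5), (verify, hops=5). [UNION drops 1 duplicate row(s)]
Iteration 6: edges from {release,verify} -> (release, hops=6).
Iteration 7: no outgoing edges from {release}; recursion stops.
SUM(hops) = 0 + 1 + 1 + 1 + 2 + 2 + 2 + 2 + 2 + 3 + 3 + 3 + 4 + 4 + ... (19 terms) = 54.

54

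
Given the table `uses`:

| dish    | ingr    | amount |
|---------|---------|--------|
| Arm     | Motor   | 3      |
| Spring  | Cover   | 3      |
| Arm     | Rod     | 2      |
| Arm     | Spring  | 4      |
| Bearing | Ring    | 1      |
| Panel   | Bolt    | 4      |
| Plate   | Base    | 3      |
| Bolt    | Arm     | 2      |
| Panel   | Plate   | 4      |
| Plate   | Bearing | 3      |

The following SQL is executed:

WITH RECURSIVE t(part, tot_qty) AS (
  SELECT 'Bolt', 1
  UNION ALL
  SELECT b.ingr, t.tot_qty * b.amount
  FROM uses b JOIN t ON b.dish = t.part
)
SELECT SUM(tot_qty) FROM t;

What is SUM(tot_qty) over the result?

Base: (Bolt, tot_qty=1).
Iteration 1: components of {Bolt} -> Arm = 1*2 = 2.
Iteration 2: components of {Arm} -> Motor = 2*3 = 6, Rod = 2*2 = 4, Spring = 2*4 = 8.
Iteration 3: components of {Motor,Rod,Spring} -> Cover = 8*3 = 24.
Iteration 4: no further components; recursion stops.
SUM(tot_qty) = 1 + 2 + 4 + 8 + 6 + 24 = 45.

45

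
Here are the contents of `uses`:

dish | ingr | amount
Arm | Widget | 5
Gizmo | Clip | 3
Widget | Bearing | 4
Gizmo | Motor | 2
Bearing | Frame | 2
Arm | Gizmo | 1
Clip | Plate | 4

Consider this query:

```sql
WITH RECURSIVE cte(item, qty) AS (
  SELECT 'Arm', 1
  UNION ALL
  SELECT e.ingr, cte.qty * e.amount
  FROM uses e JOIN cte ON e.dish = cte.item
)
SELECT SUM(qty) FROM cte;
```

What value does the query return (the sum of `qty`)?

Base: (Arm, qty=1).
Iteration 1: components of {Arm} -> Gizmo = 1*1 = 1, Widget = 1*5 = 5.
Iteration 2: components of {Gizmo,Widget} -> Bearing = 5*4 = 20, Clip = 1*3 = 3, Motor = 1*2 = 2.
Iteration 3: components of {Bearing,Clip,Motor} -> Frame = 20*2 = 40, Plate = 3*4 = 12.
Iteration 4: no further components; recursion stops.
SUM(qty) = 1 + 1 + 5 + 3 + 2 + 20 + 12 + 40 = 84.

84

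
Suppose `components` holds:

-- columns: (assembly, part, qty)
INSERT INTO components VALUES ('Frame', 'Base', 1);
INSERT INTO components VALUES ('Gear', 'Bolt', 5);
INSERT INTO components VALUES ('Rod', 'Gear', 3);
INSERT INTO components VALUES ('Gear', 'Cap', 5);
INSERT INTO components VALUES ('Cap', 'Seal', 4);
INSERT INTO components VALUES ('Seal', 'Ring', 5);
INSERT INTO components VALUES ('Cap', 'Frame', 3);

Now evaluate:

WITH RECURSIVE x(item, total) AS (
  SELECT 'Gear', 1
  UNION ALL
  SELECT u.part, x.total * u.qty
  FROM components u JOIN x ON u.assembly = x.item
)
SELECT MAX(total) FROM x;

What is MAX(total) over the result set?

100

Base: (Gear, total=1).
Iteration 1: components of {Gear} -> Bolt = 1*5 = 5, Cap = 1*5 = 5.
Iteration 2: components of {Bolt,Cap} -> Frame = 5*3 = 15, Seal = 5*4 = 20.
Iteration 3: components of {Frame,Seal} -> Base = 15*1 = 15, Ring = 20*5 = 100.
Iteration 4: no further components; recursion stops.
total values: 1, 5, 5, 20, 15, 100, 15; the maximum is 100.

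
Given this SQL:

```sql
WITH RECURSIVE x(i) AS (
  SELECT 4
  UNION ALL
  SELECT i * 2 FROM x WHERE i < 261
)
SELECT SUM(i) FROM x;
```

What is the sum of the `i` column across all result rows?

Base: i=4.
Iteration 1: 4 < 261 holds -> i = 4 * 2 = 8.
Iteration 2: 8 < 261 holds -> i = 8 * 2 = 16.
Iteration 3: 16 < 261 holds -> i = 16 * 2 = 32.
Iteration 4: 32 < 261 holds -> i = 32 * 2 = 64.
Iteration 5: 64 < 261 holds -> i = 64 * 2 = 128.
Iteration 6: 128 < 261 holds -> i = 128 * 2 = 256.
Iteration 7: 256 < 261 holds -> i = 256 * 2 = 512.
Iteration 8: 512 < 261 fails; recursion stops.
SUM(i) = 4 + 8 + 16 + 32 + 64 + 128 + 256 + 512 = 1020.

1020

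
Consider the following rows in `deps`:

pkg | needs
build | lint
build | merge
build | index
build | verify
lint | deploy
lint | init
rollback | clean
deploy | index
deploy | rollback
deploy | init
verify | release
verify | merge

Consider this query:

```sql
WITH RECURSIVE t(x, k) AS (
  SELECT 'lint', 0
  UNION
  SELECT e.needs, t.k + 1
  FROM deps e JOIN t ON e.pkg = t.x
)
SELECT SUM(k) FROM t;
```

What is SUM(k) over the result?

Base: (lint, k=0).
Iteration 1: edges from {lint} -> (deploy, k=1), (init, k=1).
Iteration 2: edges from {deploy,init} -> (index, k=2), (init, k=2), (rollback, k=2).
Iteration 3: edges from {index,init,rollback} -> (clean, k=3).
Iteration 4: no outgoing edges from {clean}; recursion stops.
SUM(k) = 0 + 1 + 1 + 2 + 2 + 2 + 3 = 11.

11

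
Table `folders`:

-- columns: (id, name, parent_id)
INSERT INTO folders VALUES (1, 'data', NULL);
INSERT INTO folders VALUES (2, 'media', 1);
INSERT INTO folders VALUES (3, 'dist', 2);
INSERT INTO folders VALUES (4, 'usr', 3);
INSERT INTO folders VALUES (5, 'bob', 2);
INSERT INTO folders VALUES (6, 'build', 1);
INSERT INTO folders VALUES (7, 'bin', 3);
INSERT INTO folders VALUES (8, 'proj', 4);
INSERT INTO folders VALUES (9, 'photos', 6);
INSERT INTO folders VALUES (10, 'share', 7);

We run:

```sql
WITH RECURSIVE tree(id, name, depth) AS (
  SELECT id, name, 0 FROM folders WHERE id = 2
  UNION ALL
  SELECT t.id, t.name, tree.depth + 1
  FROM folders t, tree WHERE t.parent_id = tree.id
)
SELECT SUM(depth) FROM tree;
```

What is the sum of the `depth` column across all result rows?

12

Base: id=2 (media) at depth 0.
Iteration 1: rows with parent_id in {2} -> dist (id 3, depth 1), bob (id 5, depth 1).
Iteration 2: rows with parent_id in {3,5} -> usr (id 4, depth 2), bin (id 7, depth 2).
Iteration 3: rows with parent_id in {4,7} -> proj (id 8, depth 3), share (id 10, depth 3).
Iteration 4: no rows with parent_id in {8,10}; recursion stops.
SUM(depth) = 0 + 1 + 1 + 2 + 2 + 3 + 3 = 12.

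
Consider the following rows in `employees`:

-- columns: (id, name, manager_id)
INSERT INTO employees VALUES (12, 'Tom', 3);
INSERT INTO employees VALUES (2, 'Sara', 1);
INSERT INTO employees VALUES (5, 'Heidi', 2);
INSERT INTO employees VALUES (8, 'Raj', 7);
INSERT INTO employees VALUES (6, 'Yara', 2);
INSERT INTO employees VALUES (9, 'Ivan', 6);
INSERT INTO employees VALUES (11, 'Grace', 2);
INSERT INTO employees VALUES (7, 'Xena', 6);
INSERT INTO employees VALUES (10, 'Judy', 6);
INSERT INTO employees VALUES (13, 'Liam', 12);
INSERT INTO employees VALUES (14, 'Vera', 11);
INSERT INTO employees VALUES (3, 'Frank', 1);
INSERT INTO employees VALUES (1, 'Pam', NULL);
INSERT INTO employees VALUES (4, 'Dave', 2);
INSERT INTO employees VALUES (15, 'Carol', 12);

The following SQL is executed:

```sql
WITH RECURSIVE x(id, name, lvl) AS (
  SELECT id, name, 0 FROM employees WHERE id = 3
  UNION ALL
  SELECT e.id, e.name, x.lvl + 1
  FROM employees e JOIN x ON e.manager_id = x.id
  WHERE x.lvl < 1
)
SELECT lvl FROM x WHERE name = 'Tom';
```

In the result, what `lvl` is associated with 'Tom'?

Base: id=3 (Frank) at lvl 0.
Iteration 1: rows with manager_id in {3} -> Tom (id 12, lvl 1).
Iteration 2: lvl < 1 fails for all current rows; recursion stops.

1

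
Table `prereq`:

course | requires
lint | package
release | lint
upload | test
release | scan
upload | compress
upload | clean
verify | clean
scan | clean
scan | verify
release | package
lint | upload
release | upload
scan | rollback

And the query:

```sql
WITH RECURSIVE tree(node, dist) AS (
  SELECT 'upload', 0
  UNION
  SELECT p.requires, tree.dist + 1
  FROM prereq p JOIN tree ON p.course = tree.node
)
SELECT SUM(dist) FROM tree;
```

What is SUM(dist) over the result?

3

Base: (upload, dist=0).
Iteration 1: edges from {upload} -> (clean, dist=1), (compress, dist=1), (test, dist=1).
Iteration 2: no outgoing edges from {clean,compress,test}; recursion stops.
SUM(dist) = 0 + 1 + 1 + 1 = 3.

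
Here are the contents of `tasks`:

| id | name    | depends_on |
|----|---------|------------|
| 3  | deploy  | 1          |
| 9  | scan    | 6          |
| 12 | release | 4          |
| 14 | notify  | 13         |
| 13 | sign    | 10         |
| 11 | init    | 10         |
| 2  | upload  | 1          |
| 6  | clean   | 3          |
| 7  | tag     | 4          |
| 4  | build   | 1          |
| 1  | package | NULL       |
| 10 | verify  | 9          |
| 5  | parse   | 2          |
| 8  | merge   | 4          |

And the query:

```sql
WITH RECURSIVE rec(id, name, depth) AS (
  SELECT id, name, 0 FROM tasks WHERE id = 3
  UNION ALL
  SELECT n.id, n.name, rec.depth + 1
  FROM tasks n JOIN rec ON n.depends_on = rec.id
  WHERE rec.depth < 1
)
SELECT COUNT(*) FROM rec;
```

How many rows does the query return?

2

Base: id=3 (deploy) at depth 0.
Iteration 1: rows with depends_on in {3} -> clean (id 6, depth 1).
Iteration 2: depth < 1 fails for all current rows; recursion stops.
Total rows emitted: 2.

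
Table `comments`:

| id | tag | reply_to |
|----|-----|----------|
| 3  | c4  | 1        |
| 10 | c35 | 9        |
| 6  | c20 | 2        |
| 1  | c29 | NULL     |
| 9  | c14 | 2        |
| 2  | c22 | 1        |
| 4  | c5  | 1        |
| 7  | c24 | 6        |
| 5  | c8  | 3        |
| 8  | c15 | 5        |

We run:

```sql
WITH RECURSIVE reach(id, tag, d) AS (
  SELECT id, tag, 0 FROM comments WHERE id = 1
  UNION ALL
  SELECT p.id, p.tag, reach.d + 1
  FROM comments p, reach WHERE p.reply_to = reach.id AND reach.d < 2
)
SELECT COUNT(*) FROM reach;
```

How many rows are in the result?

7

Base: id=1 (c29) at d 0.
Iteration 1: rows with reply_to in {1} -> c22 (id 2, d 1), c4 (id 3, d 1), c5 (id 4, d 1).
Iteration 2: rows with reply_to in {2,3,4} -> c8 (id 5, d 2), c20 (id 6, d 2), c14 (id 9, d 2).
Iteration 3: d < 2 fails for all current rows; recursion stops.
Total rows emitted: 7.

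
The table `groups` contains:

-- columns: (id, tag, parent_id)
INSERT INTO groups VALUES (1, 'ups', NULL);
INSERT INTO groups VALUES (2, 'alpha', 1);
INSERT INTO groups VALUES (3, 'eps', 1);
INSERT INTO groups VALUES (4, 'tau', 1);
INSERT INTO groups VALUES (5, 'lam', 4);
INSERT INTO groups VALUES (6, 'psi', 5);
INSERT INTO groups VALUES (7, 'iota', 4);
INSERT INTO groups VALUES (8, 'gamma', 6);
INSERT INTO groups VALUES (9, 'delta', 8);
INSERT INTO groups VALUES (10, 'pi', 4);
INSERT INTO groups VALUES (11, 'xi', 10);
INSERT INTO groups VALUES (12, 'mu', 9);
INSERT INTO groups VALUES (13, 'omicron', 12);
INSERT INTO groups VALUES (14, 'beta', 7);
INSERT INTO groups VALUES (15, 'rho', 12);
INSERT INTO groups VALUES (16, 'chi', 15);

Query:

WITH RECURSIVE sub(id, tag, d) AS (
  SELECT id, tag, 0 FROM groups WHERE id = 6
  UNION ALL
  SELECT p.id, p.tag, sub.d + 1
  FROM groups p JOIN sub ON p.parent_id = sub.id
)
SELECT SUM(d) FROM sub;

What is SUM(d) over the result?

Base: id=6 (psi) at d 0.
Iteration 1: rows with parent_id in {6} -> gamma (id 8, d 1).
Iteration 2: rows with parent_id in {8} -> delta (id 9, d 2).
Iteration 3: rows with parent_id in {9} -> mu (id 12, d 3).
Iteration 4: rows with parent_id in {12} -> omicron (id 13, d 4), rho (id 15, d 4).
Iteration 5: rows with parent_id in {13,15} -> chi (id 16, d 5).
Iteration 6: no rows with parent_id in {16}; recursion stops.
SUM(d) = 0 + 1 + 2 + 3 + 4 + 4 + 5 = 19.

19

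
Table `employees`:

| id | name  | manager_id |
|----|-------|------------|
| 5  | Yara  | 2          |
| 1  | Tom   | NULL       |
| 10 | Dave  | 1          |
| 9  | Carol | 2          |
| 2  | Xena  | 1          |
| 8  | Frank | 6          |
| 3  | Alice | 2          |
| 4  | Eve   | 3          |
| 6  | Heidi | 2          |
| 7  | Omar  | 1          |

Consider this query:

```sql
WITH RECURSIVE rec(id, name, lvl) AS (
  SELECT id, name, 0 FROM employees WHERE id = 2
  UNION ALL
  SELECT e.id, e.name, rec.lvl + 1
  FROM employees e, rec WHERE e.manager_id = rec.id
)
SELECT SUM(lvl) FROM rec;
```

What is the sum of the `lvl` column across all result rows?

8

Base: id=2 (Xena) at lvl 0.
Iteration 1: rows with manager_id in {2} -> Alice (id 3, lvl 1), Yara (id 5, lvl 1), Heidi (id 6, lvl 1), Carol (id 9, lvl 1).
Iteration 2: rows with manager_id in {3,5,6,9} -> Eve (id 4, lvl 2), Frank (id 8, lvl 2).
Iteration 3: no rows with manager_id in {4,8}; recursion stops.
SUM(lvl) = 0 + 1 + 1 + 1 + 1 + 2 + 2 = 8.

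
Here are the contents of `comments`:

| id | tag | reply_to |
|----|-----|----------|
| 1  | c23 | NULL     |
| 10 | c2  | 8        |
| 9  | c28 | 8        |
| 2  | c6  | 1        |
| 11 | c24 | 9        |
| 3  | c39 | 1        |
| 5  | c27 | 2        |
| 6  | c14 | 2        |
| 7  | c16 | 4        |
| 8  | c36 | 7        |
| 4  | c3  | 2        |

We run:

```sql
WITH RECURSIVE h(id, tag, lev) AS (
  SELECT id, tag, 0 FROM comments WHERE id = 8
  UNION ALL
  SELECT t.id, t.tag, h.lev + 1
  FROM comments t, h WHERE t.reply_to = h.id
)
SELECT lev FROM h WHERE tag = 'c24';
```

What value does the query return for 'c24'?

Base: id=8 (c36) at lev 0.
Iteration 1: rows with reply_to in {8} -> c28 (id 9, lev 1), c2 (id 10, lev 1).
Iteration 2: rows with reply_to in {9,10} -> c24 (id 11, lev 2).
Iteration 3: no rows with reply_to in {11}; recursion stops.

2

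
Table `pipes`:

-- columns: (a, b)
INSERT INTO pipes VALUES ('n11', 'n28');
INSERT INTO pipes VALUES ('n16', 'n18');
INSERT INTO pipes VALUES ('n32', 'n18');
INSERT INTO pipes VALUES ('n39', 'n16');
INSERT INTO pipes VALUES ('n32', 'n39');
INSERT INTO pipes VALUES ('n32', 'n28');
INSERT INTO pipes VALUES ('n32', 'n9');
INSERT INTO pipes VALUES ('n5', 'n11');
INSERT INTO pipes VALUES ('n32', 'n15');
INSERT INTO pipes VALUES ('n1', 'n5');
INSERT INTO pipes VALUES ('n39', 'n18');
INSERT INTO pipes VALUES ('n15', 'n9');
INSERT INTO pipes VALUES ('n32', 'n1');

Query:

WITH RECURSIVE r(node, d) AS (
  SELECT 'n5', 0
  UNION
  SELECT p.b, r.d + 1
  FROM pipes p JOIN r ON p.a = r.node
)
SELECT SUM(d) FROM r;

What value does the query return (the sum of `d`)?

3

Base: (n5, d=0).
Iteration 1: edges from {n5} -> (n11, d=1).
Iteration 2: edges from {n11} -> (n28, d=2).
Iteration 3: no outgoing edges from {n28}; recursion stops.
SUM(d) = 0 + 1 + 2 = 3.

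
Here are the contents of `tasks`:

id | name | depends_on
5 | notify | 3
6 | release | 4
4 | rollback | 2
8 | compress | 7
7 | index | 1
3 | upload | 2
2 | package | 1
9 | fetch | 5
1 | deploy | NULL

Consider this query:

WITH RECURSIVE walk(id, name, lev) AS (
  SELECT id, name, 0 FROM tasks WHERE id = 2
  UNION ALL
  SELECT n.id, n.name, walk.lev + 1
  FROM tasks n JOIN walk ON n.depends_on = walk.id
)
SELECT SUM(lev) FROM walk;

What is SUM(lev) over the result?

9

Base: id=2 (package) at lev 0.
Iteration 1: rows with depends_on in {2} -> upload (id 3, lev 1), rollback (id 4, lev 1).
Iteration 2: rows with depends_on in {3,4} -> notify (id 5, lev 2), release (id 6, lev 2).
Iteration 3: rows with depends_on in {5,6} -> fetch (id 9, lev 3).
Iteration 4: no rows with depends_on in {9}; recursion stops.
SUM(lev) = 0 + 1 + 1 + 2 + 2 + 3 = 9.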